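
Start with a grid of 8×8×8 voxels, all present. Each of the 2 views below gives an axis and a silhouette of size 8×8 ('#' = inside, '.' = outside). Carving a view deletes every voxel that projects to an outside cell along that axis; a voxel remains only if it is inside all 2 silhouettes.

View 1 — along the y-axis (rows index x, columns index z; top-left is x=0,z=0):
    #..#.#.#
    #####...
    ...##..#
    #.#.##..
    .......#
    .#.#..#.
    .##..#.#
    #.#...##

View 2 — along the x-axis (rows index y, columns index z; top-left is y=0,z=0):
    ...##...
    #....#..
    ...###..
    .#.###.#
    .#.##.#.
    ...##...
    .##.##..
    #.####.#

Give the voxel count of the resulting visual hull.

voxel count = 97

before carving: 512 voxels (8×8×8)
carve view 1 (along y, XZ-mask fill 28/64): 224 voxels remain
carve view 2 (along x, YZ-mask fill 28/64): 97 voxels remain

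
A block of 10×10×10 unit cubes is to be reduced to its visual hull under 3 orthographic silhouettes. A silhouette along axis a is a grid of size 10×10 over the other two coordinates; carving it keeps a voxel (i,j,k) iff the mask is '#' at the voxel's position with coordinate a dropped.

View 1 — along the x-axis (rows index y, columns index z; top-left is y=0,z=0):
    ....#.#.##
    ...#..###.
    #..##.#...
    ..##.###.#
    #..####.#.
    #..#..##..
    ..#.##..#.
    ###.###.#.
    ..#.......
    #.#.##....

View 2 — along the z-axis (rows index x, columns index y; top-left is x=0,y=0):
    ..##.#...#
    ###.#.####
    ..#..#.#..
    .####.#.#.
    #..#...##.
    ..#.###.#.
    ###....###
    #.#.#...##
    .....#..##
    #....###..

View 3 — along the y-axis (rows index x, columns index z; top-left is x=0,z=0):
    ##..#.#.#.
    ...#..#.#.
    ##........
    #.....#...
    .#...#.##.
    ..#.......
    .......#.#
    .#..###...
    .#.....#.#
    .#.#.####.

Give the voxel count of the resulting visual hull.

initial block: 10^3 = 1000
V1 x: intersect with YZ mask (44 set) -- 440 left
V2 z: intersect with XY mask (48 set) -- 200 left
V3 y: intersect with XZ mask (32 set) -- 62 left

|visual hull| = 62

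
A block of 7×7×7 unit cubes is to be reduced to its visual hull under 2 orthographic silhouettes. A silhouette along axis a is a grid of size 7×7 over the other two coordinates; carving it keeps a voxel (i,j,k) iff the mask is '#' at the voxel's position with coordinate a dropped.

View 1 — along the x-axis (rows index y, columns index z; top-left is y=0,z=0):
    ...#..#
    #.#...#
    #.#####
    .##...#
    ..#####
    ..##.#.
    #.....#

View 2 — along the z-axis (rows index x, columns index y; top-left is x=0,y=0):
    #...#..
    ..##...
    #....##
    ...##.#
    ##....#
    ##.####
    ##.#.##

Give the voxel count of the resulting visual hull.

start: 7×7×7 = 343 voxels
  1. axis=0 (YZ plane), |mask|=24  ⇒  voxels=168
  2. axis=2 (XY plane), |mask|=24  ⇒  voxels=71

remaining voxels: 71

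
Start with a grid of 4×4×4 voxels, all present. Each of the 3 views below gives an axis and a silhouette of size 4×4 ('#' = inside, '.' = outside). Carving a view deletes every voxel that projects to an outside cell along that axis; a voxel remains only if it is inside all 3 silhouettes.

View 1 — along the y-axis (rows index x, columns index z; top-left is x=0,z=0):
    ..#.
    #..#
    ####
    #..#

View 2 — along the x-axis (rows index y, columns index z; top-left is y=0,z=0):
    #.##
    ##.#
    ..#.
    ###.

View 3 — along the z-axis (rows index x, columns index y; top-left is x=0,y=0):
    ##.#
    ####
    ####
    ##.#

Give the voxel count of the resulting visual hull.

voxel count = 22

before carving: 64 voxels (4×4×4)
[1] y-view keeps 9 columns → grid now 36
[2] x-view keeps 10 columns → grid now 23
[3] z-view keeps 14 columns → grid now 22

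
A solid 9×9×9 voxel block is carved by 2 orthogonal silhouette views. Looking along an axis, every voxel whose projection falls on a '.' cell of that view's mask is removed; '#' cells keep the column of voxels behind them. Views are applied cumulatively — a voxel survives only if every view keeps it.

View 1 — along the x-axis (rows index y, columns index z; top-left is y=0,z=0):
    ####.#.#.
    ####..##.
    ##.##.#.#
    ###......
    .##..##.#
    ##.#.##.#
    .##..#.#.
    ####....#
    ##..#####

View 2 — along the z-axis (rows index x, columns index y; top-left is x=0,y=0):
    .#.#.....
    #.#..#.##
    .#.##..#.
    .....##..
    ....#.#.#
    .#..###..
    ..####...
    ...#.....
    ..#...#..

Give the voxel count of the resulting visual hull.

remaining voxels: 138

start: 9×9×9 = 729 voxels
V1 x: intersect with YZ mask (48 set) -- 432 left
V2 z: intersect with XY mask (27 set) -- 138 left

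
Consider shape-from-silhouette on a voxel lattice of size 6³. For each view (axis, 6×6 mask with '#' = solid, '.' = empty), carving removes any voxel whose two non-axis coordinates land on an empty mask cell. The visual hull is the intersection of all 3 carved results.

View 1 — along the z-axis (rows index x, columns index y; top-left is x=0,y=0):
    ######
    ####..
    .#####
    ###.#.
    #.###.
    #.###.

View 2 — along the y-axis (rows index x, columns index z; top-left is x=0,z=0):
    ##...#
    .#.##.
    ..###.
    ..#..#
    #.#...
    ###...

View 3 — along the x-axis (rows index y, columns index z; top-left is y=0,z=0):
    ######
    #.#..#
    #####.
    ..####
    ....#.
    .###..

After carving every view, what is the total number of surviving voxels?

start: 6×6×6 = 216 voxels
carve view 1 (along z, XY-mask fill 27/36): 162 voxels remain
carve view 2 (along y, XZ-mask fill 16/36): 73 voxels remain
carve view 3 (along x, YZ-mask fill 22/36): 44 voxels remain

remaining voxels: 44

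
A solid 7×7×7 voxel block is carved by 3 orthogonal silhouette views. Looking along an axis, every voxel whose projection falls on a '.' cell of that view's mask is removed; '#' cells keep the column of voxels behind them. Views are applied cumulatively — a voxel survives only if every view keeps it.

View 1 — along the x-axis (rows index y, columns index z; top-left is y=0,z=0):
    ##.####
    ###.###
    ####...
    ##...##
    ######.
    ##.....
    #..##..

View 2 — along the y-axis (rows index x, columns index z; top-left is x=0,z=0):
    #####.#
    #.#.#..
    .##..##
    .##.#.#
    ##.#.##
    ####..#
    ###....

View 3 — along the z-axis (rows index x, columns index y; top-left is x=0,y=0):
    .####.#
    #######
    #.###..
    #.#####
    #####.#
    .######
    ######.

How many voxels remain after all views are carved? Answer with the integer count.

113 voxels

before carving: 343 voxels (7×7×7)
[1] x-view keeps 31 columns → grid now 217
[2] y-view keeps 30 columns → grid now 136
[3] z-view keeps 40 columns → grid now 113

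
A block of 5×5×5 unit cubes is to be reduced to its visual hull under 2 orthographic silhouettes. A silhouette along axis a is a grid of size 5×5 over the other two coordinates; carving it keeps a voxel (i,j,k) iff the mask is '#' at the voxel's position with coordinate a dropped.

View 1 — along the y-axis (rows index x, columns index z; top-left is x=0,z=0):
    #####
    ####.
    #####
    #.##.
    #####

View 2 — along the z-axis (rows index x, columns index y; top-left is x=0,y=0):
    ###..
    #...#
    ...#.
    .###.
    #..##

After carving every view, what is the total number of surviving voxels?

full grid |V| = 125
V1 y: intersect with XZ mask (22 set) -- 110 left
V2 z: intersect with XY mask (12 set) -- 52 left

|visual hull| = 52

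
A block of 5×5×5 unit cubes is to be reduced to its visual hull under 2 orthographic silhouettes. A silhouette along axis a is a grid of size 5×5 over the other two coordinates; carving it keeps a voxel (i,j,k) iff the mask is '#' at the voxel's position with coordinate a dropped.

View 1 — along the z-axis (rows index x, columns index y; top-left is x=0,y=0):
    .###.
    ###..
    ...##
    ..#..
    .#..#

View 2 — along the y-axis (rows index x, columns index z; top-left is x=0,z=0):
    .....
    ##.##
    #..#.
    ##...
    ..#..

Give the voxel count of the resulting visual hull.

|visual hull| = 20

before carving: 125 voxels (5×5×5)
after view 1 [z-axis, 11 of 25 cells solid] → remaining = 55
after view 2 [y-axis, 9 of 25 cells solid] → remaining = 20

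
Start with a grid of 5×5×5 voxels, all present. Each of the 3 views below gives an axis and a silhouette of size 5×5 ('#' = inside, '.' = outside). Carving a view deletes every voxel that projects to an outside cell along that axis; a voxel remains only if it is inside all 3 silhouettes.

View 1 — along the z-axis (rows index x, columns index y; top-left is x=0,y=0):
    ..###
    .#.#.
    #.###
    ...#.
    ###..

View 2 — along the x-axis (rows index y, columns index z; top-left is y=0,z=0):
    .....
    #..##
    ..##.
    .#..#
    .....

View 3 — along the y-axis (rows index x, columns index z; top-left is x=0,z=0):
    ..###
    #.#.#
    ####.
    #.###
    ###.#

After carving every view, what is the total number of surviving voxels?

full grid |V| = 125
carve view 1 (along z, XY-mask fill 13/25): 65 voxels remain
carve view 2 (along x, YZ-mask fill 7/25): 20 voxels remain
carve view 3 (along y, XZ-mask fill 18/25): 13 voxels remain

|visual hull| = 13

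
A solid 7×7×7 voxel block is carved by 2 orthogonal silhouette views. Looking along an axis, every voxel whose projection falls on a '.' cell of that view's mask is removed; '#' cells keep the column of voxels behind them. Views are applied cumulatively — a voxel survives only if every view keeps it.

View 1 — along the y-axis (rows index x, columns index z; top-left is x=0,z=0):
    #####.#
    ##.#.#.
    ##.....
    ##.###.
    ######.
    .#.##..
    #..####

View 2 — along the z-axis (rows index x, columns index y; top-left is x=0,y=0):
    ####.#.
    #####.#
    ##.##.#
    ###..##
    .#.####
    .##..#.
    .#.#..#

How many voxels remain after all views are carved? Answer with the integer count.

voxel count = 143

full grid |V| = 343
carve view 1 (along y, XZ-mask fill 31/49): 217 voxels remain
carve view 2 (along z, XY-mask fill 32/49): 143 voxels remain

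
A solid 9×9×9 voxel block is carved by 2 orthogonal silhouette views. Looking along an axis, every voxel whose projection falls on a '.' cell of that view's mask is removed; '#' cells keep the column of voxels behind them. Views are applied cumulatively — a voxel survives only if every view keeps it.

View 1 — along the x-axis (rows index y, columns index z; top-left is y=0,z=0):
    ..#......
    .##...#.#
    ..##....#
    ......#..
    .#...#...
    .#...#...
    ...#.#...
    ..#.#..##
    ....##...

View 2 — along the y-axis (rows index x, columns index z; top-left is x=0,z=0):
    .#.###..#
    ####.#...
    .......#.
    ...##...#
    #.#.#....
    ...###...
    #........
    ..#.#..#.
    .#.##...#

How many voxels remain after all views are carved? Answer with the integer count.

start: 9×9×9 = 729 voxels
step 1: project along x, AND mask (21/81) → |grid| = 189
step 2: project along y, AND mask (28/81) → |grid| = 66

voxel count = 66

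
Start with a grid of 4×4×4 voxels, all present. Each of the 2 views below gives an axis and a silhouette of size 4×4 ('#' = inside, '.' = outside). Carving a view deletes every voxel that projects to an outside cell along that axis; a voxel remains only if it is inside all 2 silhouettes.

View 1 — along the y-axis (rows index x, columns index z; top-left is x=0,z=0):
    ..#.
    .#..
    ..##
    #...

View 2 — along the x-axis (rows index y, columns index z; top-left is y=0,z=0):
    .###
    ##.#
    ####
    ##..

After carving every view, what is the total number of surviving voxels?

remaining voxels: 14

initial block: 4^3 = 64
step 1: project along y, AND mask (5/16) → |grid| = 20
step 2: project along x, AND mask (12/16) → |grid| = 14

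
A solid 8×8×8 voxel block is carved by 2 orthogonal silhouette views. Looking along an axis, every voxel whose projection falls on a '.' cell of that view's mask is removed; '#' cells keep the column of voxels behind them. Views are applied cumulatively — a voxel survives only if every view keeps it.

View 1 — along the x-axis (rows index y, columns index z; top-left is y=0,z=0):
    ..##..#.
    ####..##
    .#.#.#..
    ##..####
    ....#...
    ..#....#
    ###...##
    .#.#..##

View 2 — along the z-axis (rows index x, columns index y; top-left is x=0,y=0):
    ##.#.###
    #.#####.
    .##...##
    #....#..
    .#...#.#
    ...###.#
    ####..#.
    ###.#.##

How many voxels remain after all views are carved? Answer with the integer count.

start: 8×8×8 = 512 voxels
carve view 1 (along x, YZ-mask fill 30/64): 240 voxels remain
carve view 2 (along z, XY-mask fill 36/64): 139 voxels remain

|visual hull| = 139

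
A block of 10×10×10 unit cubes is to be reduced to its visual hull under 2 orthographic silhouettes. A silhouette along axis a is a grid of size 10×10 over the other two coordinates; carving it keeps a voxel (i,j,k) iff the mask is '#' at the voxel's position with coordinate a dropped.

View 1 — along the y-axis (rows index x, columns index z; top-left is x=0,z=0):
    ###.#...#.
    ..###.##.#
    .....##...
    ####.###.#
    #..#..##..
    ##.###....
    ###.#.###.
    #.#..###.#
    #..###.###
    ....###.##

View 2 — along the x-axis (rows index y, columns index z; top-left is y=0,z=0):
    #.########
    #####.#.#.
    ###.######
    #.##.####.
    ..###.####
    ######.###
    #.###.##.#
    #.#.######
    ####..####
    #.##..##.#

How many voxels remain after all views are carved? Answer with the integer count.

voxel count = 430

start: 10×10×10 = 1000 voxels
carve view 1 (along y, XZ-mask fill 55/100): 550 voxels remain
carve view 2 (along x, YZ-mask fill 77/100): 430 voxels remain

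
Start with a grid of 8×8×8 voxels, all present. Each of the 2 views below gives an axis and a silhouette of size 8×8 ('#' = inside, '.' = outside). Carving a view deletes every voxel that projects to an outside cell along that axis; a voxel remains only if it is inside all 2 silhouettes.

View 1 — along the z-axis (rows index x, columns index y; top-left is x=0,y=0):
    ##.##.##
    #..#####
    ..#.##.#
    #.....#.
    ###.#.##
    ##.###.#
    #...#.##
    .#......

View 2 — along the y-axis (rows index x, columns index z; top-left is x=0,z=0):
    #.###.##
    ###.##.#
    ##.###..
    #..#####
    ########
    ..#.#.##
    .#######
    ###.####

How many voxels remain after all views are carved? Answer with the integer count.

remaining voxels: 211

start: 8×8×8 = 512 voxels
after view 1 [z-axis, 35 of 64 cells solid] → remaining = 280
after view 2 [y-axis, 49 of 64 cells solid] → remaining = 211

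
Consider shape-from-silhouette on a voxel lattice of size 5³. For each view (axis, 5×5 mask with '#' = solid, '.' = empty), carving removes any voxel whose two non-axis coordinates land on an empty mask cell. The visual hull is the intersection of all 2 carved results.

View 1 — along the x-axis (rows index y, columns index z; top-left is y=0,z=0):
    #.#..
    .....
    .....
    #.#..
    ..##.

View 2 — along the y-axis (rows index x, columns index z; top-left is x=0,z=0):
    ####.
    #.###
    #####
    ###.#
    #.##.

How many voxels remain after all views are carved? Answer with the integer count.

voxel count = 29

start: 5×5×5 = 125 voxels
step 1: project along x, AND mask (6/25) → |grid| = 30
step 2: project along y, AND mask (20/25) → |grid| = 29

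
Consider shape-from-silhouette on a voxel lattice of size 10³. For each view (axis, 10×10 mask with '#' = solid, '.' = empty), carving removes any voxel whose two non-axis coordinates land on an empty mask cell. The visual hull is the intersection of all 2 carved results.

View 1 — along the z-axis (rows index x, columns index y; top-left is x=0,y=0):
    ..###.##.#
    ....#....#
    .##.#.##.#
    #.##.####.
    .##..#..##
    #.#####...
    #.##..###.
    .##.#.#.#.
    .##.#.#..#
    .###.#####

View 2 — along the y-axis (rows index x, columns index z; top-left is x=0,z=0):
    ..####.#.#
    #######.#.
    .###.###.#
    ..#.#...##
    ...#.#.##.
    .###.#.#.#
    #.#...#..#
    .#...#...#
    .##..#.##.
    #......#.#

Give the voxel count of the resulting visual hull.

voxel count = 266

before carving: 1000 voxels (10×10×10)
  1. axis=2 (XY plane), |mask|=56  ⇒  voxels=560
  2. axis=1 (XZ plane), |mask|=50  ⇒  voxels=266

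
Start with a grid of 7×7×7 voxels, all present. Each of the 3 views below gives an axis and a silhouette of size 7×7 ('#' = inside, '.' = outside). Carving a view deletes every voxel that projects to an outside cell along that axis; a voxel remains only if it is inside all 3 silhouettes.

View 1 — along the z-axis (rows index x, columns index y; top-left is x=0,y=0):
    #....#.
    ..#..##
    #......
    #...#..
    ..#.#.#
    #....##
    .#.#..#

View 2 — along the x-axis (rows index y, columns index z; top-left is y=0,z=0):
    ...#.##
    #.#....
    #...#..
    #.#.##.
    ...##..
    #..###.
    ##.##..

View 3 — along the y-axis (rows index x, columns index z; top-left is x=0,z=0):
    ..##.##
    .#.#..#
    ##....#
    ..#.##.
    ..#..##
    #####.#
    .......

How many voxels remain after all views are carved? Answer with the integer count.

|visual hull| = 20

start: 7×7×7 = 343 voxels
[1] z-view keeps 17 columns → grid now 119
[2] x-view keeps 21 columns → grid now 54
[3] y-view keeps 22 columns → grid now 20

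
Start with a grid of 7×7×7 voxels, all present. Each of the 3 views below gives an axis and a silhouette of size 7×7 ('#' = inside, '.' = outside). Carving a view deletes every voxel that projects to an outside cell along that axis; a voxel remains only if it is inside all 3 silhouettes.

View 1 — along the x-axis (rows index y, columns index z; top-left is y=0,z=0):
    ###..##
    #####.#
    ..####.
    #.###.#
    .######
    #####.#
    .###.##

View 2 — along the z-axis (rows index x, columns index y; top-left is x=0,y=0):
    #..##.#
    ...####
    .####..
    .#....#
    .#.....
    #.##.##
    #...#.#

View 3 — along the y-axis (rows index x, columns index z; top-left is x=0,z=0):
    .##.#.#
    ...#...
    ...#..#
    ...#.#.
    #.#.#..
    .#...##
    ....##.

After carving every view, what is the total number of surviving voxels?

remaining voxels: 44

before carving: 343 voxels (7×7×7)
step 1: project along x, AND mask (37/49) → |grid| = 259
step 2: project along z, AND mask (23/49) → |grid| = 122
step 3: project along y, AND mask (17/49) → |grid| = 44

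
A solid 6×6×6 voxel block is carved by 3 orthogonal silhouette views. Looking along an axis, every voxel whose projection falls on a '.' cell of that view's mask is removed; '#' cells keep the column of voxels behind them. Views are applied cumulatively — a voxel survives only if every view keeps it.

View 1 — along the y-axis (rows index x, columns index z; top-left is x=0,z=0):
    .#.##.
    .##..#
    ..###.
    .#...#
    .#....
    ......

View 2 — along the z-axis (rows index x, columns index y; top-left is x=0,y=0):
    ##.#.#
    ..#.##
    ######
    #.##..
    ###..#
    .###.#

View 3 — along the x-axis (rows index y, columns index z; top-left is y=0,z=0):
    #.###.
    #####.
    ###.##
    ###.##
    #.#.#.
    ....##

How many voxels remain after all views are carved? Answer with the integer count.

32 voxels

initial block: 6^3 = 216
after view 1 [y-axis, 12 of 36 cells solid] → remaining = 72
after view 2 [z-axis, 24 of 36 cells solid] → remaining = 49
after view 3 [x-axis, 24 of 36 cells solid] → remaining = 32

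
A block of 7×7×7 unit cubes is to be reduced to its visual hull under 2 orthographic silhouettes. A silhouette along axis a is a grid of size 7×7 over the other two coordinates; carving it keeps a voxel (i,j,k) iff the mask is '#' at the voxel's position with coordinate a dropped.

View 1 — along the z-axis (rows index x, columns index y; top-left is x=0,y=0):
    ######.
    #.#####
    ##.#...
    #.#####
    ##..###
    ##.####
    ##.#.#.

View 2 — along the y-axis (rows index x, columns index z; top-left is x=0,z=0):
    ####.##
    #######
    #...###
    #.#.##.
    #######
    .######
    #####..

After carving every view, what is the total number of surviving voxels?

initial block: 7^3 = 343
  1. axis=2 (XY plane), |mask|=36  ⇒  voxels=252
  2. axis=1 (XZ plane), |mask|=39  ⇒  voxels=205

remaining voxels: 205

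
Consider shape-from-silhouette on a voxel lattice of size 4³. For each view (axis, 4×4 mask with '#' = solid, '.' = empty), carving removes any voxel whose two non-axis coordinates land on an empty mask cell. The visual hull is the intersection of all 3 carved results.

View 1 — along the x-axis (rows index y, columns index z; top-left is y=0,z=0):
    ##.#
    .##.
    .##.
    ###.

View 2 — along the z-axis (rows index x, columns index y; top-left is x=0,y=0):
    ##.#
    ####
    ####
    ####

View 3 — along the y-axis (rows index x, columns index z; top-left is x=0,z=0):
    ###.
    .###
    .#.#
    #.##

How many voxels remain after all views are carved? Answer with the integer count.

start: 4×4×4 = 64 voxels
step 1: project along x, AND mask (10/16) → |grid| = 40
step 2: project along z, AND mask (15/16) → |grid| = 38
step 3: project along y, AND mask (11/16) → |grid| = 26

voxel count = 26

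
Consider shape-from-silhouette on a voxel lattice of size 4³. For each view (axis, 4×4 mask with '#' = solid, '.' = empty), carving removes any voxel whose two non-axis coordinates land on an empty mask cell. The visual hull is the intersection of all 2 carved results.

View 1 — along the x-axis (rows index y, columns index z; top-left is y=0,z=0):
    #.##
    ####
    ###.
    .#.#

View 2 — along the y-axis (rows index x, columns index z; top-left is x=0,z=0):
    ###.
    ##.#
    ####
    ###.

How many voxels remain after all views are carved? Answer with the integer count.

remaining voxels: 39

before carving: 64 voxels (4×4×4)
carve view 1 (along x, YZ-mask fill 12/16): 48 voxels remain
carve view 2 (along y, XZ-mask fill 13/16): 39 voxels remain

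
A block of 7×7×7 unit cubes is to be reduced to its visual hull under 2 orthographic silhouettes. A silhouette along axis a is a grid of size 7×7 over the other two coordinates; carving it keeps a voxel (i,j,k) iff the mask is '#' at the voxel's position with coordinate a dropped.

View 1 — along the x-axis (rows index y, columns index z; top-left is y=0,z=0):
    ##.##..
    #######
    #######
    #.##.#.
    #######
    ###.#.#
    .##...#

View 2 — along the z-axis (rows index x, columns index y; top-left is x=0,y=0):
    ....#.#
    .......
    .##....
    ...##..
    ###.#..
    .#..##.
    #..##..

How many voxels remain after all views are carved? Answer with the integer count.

before carving: 343 voxels (7×7×7)
V1 x: intersect with YZ mask (37 set) -- 259 left
V2 z: intersect with XY mask (16 set) -- 94 left

|visual hull| = 94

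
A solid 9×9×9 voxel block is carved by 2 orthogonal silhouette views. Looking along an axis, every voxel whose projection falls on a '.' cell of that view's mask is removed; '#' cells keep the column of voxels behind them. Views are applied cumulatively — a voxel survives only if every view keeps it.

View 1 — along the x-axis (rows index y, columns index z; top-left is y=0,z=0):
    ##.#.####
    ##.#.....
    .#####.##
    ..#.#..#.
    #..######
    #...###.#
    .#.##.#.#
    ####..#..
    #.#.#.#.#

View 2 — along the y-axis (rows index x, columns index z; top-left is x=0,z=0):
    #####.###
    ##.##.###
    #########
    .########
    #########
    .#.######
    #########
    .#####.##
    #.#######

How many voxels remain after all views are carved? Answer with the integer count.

378 voxels

before carving: 729 voxels (9×9×9)
  1. axis=0 (YZ plane), |mask|=47  ⇒  voxels=423
  2. axis=1 (XZ plane), |mask|=72  ⇒  voxels=378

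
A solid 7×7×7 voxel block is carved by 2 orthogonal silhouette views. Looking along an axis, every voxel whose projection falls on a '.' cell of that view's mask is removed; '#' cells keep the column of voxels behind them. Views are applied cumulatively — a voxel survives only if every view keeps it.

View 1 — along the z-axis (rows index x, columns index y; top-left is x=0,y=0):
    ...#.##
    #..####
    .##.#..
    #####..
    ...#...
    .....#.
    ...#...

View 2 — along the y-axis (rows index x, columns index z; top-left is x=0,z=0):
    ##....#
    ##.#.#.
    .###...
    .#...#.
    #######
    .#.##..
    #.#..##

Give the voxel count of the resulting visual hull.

start: 7×7×7 = 343 voxels
V1 z: intersect with XY mask (19 set) -- 133 left
V2 y: intersect with XZ mask (26 set) -- 62 left

|visual hull| = 62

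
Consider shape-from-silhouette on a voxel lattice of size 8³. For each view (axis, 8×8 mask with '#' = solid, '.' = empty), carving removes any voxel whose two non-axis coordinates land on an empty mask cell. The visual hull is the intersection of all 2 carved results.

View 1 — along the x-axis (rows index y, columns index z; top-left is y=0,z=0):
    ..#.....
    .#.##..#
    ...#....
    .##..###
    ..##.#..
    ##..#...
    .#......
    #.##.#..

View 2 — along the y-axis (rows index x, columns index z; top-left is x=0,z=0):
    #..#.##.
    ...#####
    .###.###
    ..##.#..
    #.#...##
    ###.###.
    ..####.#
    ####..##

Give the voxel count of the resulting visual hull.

voxel count = 108

start: 8×8×8 = 512 voxels
after view 1 [x-axis, 22 of 64 cells solid] → remaining = 176
after view 2 [y-axis, 39 of 64 cells solid] → remaining = 108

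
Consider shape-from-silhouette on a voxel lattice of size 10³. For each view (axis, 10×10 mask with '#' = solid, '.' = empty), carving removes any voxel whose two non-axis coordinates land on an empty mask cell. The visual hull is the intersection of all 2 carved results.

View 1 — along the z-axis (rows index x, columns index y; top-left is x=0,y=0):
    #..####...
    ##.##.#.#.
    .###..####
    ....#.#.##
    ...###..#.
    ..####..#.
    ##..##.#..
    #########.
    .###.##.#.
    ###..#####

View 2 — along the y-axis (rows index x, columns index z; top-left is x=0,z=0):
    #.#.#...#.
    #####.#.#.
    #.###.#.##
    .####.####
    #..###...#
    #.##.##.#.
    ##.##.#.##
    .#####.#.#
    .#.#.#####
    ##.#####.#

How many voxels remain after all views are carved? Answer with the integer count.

full grid |V| = 1000
after view 1 [z-axis, 59 of 100 cells solid] → remaining = 590
after view 2 [y-axis, 66 of 100 cells solid] → remaining = 397

voxel count = 397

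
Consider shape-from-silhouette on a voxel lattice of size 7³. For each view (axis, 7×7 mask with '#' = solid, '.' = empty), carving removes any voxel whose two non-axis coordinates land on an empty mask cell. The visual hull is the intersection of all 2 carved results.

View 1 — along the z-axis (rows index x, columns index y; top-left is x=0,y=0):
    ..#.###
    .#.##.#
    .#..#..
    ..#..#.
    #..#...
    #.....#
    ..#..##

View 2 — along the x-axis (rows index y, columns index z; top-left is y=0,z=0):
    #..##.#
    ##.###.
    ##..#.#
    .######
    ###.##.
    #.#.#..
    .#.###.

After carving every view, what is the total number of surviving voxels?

initial block: 7^3 = 343
step 1: project along z, AND mask (19/49) → |grid| = 133
step 2: project along x, AND mask (31/49) → |grid| = 82

remaining voxels: 82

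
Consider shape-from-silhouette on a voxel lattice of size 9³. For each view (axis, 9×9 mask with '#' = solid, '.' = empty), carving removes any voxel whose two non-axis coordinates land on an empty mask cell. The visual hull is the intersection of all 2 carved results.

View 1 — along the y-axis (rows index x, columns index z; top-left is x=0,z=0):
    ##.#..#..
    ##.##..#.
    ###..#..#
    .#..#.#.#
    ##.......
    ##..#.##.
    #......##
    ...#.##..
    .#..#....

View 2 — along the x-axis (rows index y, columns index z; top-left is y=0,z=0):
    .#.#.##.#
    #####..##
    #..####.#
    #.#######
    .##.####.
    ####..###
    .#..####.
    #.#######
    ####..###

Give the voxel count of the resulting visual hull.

full grid |V| = 729
carve view 1 (along y, XZ-mask fill 33/81): 297 voxels remain
carve view 2 (along x, YZ-mask fill 59/81): 215 voxels remain

215 voxels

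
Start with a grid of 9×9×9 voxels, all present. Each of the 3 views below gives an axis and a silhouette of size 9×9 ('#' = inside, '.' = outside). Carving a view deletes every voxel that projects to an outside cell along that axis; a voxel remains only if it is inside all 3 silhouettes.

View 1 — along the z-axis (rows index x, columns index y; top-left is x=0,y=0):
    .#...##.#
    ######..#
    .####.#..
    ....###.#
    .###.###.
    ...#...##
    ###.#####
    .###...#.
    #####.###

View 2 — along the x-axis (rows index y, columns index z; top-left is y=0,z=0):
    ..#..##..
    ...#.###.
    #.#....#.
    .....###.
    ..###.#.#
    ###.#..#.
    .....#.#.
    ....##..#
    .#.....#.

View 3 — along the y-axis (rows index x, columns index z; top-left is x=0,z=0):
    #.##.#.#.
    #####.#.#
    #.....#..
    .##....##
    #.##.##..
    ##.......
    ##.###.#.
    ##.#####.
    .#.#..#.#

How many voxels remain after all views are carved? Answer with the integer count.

voxel count = 88

start: 9×9×9 = 729 voxels
after view 1 [z-axis, 49 of 81 cells solid] → remaining = 441
after view 2 [x-axis, 30 of 81 cells solid] → remaining = 162
after view 3 [y-axis, 42 of 81 cells solid] → remaining = 88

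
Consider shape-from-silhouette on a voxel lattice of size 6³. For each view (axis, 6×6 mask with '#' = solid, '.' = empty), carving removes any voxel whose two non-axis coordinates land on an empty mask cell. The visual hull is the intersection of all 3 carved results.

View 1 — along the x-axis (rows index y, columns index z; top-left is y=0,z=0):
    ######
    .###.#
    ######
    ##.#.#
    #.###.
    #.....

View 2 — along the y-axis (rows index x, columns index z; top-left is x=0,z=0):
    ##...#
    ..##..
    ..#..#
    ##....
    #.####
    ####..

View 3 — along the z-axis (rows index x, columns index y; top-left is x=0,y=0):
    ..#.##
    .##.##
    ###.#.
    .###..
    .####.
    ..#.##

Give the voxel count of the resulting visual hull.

start: 6×6×6 = 216 voxels
step 1: project along x, AND mask (25/36) → |grid| = 150
step 2: project along y, AND mask (18/36) → |grid| = 78
step 3: project along z, AND mask (21/36) → |grid| = 46

voxel count = 46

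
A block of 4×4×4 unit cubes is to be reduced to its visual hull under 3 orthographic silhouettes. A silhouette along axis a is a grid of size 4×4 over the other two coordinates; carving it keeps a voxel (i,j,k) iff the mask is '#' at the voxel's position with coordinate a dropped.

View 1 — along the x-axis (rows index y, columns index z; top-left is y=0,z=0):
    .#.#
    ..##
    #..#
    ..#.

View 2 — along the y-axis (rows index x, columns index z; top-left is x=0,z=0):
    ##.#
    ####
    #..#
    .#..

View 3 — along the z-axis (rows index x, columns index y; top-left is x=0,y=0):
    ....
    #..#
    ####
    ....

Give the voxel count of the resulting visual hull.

voxel count = 7

start: 4×4×4 = 64 voxels
after view 1 [x-axis, 7 of 16 cells solid] → remaining = 28
after view 2 [y-axis, 10 of 16 cells solid] → remaining = 17
after view 3 [z-axis, 6 of 16 cells solid] → remaining = 7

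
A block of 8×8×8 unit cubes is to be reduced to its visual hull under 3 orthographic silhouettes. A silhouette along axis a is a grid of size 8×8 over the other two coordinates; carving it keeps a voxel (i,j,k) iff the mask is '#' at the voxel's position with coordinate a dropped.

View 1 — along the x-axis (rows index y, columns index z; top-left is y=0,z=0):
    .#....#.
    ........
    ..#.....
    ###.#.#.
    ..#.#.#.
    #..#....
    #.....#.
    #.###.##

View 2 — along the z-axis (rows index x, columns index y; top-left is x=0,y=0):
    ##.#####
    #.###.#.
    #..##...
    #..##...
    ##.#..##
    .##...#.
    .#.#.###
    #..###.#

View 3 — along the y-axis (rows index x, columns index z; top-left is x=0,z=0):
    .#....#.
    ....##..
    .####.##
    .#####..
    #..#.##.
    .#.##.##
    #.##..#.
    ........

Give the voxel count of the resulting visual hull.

initial block: 8^3 = 512
after view 1 [x-axis, 21 of 64 cells solid] → remaining = 168
after view 2 [z-axis, 36 of 64 cells solid] → remaining = 104
after view 3 [y-axis, 28 of 64 cells solid] → remaining = 44

44 voxels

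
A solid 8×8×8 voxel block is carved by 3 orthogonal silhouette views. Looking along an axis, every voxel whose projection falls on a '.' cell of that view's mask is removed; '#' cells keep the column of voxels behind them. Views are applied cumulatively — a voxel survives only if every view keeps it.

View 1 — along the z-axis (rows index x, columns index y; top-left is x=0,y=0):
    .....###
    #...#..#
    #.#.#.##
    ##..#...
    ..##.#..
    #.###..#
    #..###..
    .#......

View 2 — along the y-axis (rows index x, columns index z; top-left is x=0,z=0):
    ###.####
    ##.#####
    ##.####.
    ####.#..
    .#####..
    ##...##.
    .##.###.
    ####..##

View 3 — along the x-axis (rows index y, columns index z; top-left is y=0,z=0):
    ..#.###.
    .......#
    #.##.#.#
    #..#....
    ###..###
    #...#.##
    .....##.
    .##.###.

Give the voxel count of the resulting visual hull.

initial block: 8^3 = 512
  1. axis=2 (XY plane), |mask|=27  ⇒  voxels=216
  2. axis=1 (XZ plane), |mask|=45  ⇒  voxels=148
  3. axis=0 (YZ plane), |mask|=29  ⇒  voxels=73

73 voxels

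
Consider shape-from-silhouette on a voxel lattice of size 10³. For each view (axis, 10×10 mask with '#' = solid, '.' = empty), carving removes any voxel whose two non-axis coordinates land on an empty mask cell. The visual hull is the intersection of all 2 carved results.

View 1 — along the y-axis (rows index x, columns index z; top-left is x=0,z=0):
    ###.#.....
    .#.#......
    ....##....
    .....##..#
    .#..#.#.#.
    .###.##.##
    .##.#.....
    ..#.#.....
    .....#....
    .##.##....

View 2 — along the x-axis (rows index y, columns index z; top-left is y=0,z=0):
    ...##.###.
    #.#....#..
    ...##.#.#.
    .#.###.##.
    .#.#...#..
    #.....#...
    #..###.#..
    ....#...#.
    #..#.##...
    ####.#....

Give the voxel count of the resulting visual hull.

voxel count = 117

initial block: 10^3 = 1000
  1. axis=1 (XZ plane), |mask|=32  ⇒  voxels=320
  2. axis=0 (YZ plane), |mask|=39  ⇒  voxels=117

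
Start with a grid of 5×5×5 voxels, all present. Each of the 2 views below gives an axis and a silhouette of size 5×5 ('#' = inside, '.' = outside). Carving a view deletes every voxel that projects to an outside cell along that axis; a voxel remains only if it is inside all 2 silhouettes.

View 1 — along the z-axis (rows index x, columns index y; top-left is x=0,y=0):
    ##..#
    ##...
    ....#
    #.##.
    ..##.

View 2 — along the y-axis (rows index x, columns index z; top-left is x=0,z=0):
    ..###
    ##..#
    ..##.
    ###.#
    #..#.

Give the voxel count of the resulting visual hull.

before carving: 125 voxels (5×5×5)
step 1: project along z, AND mask (11/25) → |grid| = 55
step 2: project along y, AND mask (14/25) → |grid| = 33

remaining voxels: 33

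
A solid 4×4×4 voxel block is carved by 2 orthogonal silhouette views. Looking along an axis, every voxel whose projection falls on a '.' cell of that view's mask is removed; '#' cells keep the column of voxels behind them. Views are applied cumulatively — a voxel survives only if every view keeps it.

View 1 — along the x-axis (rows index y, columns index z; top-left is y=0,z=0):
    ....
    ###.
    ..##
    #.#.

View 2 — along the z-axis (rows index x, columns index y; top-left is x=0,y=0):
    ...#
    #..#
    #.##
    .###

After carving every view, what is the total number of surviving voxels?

start: 4×4×4 = 64 voxels
step 1: project along x, AND mask (7/16) → |grid| = 28
step 2: project along z, AND mask (9/16) → |grid| = 15

|visual hull| = 15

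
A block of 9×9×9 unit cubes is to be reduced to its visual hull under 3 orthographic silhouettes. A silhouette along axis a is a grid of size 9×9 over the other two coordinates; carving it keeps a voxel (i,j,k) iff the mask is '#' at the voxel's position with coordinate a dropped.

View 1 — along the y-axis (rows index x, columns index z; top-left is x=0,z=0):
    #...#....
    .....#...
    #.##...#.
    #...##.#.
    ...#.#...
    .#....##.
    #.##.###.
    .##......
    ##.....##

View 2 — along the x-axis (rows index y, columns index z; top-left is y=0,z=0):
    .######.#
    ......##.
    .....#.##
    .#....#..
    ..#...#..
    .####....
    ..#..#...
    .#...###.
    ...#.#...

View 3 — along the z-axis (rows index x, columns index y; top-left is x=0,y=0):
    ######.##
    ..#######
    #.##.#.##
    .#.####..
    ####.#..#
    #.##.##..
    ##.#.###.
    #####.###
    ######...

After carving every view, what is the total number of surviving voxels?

initial block: 9^3 = 729
carve view 1 (along y, XZ-mask fill 28/81): 252 voxels remain
carve view 2 (along x, YZ-mask fill 28/81): 84 voxels remain
carve view 3 (along z, XY-mask fill 57/81): 55 voxels remain

voxel count = 55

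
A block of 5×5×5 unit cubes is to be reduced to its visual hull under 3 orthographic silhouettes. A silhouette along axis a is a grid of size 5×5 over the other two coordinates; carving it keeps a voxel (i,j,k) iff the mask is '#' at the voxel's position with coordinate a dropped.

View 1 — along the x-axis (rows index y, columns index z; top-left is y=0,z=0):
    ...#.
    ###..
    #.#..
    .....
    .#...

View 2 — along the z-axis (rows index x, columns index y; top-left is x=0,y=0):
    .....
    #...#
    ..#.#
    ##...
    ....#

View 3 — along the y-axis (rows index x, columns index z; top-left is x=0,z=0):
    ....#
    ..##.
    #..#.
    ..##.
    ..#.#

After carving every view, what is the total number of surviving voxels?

4 voxels

before carving: 125 voxels (5×5×5)
[1] x-view keeps 7 columns → grid now 35
[2] z-view keeps 7 columns → grid now 10
[3] y-view keeps 9 columns → grid now 4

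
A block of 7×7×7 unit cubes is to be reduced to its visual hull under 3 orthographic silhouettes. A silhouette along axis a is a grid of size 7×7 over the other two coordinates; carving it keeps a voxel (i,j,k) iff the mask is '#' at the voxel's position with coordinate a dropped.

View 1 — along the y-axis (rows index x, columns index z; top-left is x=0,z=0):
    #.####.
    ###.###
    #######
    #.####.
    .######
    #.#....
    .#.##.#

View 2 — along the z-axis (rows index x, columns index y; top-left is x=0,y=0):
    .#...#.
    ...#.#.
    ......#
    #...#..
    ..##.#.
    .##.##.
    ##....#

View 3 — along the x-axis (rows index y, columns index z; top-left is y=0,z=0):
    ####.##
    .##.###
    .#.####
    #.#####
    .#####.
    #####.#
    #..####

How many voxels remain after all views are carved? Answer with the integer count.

full grid |V| = 343
  1. axis=1 (XZ plane), |mask|=35  ⇒  voxels=245
  2. axis=2 (XY plane), |mask|=17  ⇒  voxels=77
  3. axis=0 (YZ plane), |mask|=38  ⇒  voxels=58

remaining voxels: 58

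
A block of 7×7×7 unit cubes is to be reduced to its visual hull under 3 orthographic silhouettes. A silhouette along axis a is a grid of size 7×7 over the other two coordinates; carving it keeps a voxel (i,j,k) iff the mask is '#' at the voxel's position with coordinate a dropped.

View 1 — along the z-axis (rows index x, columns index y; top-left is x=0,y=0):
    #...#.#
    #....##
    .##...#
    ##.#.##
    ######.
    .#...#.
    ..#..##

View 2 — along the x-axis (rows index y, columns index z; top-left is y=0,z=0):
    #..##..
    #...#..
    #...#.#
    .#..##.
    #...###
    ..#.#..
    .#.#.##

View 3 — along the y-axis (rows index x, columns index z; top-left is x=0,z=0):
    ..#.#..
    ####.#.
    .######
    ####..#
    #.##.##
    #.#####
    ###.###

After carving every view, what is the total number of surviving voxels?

|visual hull| = 45

start: 7×7×7 = 343 voxels
V1 z: intersect with XY mask (25 set) -- 175 left
V2 x: intersect with YZ mask (21 set) -- 73 left
V3 y: intersect with XZ mask (35 set) -- 45 left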